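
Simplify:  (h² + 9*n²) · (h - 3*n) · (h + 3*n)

Pair the conjugate factors: (h+(3*n))(h-(3*n)) = h² - 9*n², then repeat with the next factor.

h⁴ - 81*n⁴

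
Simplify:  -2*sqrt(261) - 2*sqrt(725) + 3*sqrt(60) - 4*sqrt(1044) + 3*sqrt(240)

-40*sqrt(29) + 18*sqrt(15)

2*sqrt(261) = 6*sqrt(29); 2*sqrt(725) = 10*sqrt(29); 3*sqrt(60) = 6*sqrt(15); 4*sqrt(1044) = 24*sqrt(29); 3*sqrt(240) = 12*sqrt(15)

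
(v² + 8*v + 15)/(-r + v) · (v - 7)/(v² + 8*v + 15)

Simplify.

Factor: v² + 8*v + 15 = (v + 3)·(v + 5);  v² + 8*v + 15 = (v + 5)·(v + 3)
Cancel the common factors (v + 3), (v + 5).

(-v + 7)/(r - v)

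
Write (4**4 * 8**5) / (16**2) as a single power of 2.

4**4 = 2**8; 8**5 = 2**15; 16**2 = 2**8
Combine exponents: 2**15

2**15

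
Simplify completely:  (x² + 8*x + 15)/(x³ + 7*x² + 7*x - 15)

1/(x - 1)

Factor: x² + 8*x + 15 = (x + 3)·(x + 5);  x³ + 7*x² + 7*x - 15 = (x - 1)·(x + 5)·(x + 3)
Cancel the common factors (x + 3), (x + 5).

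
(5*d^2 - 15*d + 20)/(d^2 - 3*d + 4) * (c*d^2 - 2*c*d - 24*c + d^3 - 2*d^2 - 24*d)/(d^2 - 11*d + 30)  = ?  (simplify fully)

(5*c*d + 20*c + 5*d^2 + 20*d)/(d - 5)

Factor: 5*d^2 - 15*d + 20 = 5*(d^2 - 3*d + 4);  c*d^2 - 2*c*d - 24*c + d^3 - 2*d^2 - 24*d = (d - 6)*(d + 4)*(c + d);  d^2 - 11*d + 30 = (d - 5)*(d - 6)
Cancel the common factors (d^2 - 3*d + 4), (d - 6).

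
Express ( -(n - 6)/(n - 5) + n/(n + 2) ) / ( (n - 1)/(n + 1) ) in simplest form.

Numerator: -(n - 6)/(n - 5) + n/(n + 2) = (-n + 12)/(n² - 3*n - 10)
Denominator: (n - 1)/(n + 1) = (n - 1)/(n + 1)
Divide: ((-n + 12)/(n² - 3*n - 10)) · ((n + 1)/(n - 1)) = (-n² + 11*n + 12)/(n³ - 4*n² - 7*n + 10)

(-n² + 11*n + 12)/(n³ - 4*n² - 7*n + 10)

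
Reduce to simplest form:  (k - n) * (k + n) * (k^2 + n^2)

Telescope via difference of squares: (k+n)(k-n) = k^2 - n^2, then repeat with the next factor.

k^4 - n^4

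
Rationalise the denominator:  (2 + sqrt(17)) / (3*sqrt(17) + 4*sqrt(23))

Multiply numerator and denominator by -4*sqrt(23) + 3*sqrt(17).
Denominator becomes -215; numerator becomes -4*sqrt(391) - 8*sqrt(23) + 6*sqrt(17) + 51.

(-51 - 6*sqrt(17) + 8*sqrt(23) + 4*sqrt(391))/215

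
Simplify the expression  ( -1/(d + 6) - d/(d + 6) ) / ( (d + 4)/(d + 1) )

(-d^2 - 2*d - 1)/(d^2 + 10*d + 24)

Numerator: -1/(d + 6) - d/(d + 6) = (-d - 1)/(d + 6)
Denominator: (d + 4)/(d + 1) = (d + 4)/(d + 1)
Divide: ((-d - 1)/(d + 6)) · ((d + 1)/(d + 4)) = (-d^2 - 2*d - 1)/(d^2 + 10*d + 24)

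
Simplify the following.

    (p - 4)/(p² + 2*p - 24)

1/(p + 6)

Factor: p² + 2*p - 24 = (p - 4)·(p + 6)
Cancel the common factor (p - 4).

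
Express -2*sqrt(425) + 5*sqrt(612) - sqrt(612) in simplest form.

14*sqrt(17)

2*sqrt(425) = 10*sqrt(17); 5*sqrt(612) = 30*sqrt(17); sqrt(612) = 6*sqrt(17)
Combine: (-10 + 30 - 6)·sqrt(17) = 14*sqrt(17)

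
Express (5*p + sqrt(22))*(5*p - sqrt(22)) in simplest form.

25*p^2 - 22

(5*p)^2 - (sqrt(22))^2 = 25*p^2 - 22.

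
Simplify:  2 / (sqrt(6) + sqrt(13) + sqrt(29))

Group as (sqrt(6) + sqrt(29)) + sqrt(13); multiply by (sqrt(6) + sqrt(29)) - sqrt(13), then rationalise the remaining surd.

(-sqrt(2262) - 5*sqrt(29) + 11*sqrt(13) + 18*sqrt(6))/53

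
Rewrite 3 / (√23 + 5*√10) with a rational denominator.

(-3*√23 + 15*√10)/227

Multiply numerator and denominator by -√23 + 5*√10.
Denominator becomes 227; numerator becomes -3*√23 + 15*√10.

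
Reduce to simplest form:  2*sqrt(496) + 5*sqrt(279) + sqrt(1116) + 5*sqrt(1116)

2*sqrt(496) = 8*sqrt(31); 5*sqrt(279) = 15*sqrt(31); sqrt(1116) = 6*sqrt(31); 5*sqrt(1116) = 30*sqrt(31)
Combine: (8 + 15 + 6 + 30)·sqrt(31) = 59*sqrt(31)

59*sqrt(31)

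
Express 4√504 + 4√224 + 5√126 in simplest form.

55*√14

4√504 = 24*√14; 4√224 = 16*√14; 5√126 = 15*√14
Combine: (24 + 16 + 15)·√14 = 55*√14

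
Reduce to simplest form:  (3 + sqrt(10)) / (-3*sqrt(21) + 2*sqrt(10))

(-3*sqrt(210) - 9*sqrt(21) - 20 - 6*sqrt(10))/149

Multiply numerator and denominator by 2*sqrt(10) + 3*sqrt(21).
Denominator becomes -149; numerator becomes 6*sqrt(10) + 20 + 9*sqrt(21) + 3*sqrt(210).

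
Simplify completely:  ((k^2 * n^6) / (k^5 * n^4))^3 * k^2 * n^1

Inside the bracket: (k^-3) * n^2
Raise to the power 3: (k^-9) * n^6
Multiply by k^2 * n^1: add exponents.

n^7/k^7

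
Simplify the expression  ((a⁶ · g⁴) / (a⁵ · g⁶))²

a²/g⁴

Inside the bracket: a¹ · (g^-2)
Raise to the power 2: a² · (g^-4)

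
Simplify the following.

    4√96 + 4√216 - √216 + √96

38*√6

4√96 = 16*√6; 4√216 = 24*√6; √216 = 6*√6; √96 = 4*√6
Combine: (16 + 24 - 6 + 4)·√6 = 38*√6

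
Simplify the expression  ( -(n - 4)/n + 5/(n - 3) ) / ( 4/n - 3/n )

Numerator: -(n - 4)/n + 5/(n - 3) = (-n^2 + 12*n - 12)/(n^2 - 3*n)
Denominator: 4/n - 3/n = 1/n
Divide: ((-n^2 + 12*n - 12)/(n^2 - 3*n)) · (n) = (-n^2 + 12*n - 12)/(n - 3)

(-n^2 + 12*n - 12)/(n - 3)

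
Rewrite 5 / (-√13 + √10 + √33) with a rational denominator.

(-15*√13 - 5*√33 + 18*√10 + √4290)/42

Group as (√10 + √33) - √13; multiply by (√10 + √33) + √13, then rationalise the remaining surd.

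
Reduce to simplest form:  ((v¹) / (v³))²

Inside the bracket: (v^-2)
Raise to the power 2: (v^-4)

v^(-4)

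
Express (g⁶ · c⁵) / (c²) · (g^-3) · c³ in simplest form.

c⁶*g³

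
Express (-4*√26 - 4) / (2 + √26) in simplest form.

Multiply numerator and denominator by -√26 + 2.
Denominator becomes -22; numerator becomes -4*√26 + 96.

(-48 + 2*√26)/11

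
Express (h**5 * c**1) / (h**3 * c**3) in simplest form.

h**2/c**2

Quotient: h**2 * (c**-2)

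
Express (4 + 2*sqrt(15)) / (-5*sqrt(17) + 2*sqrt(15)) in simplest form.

Multiply numerator and denominator by 2*sqrt(15) + 5*sqrt(17).
Denominator becomes -365; numerator becomes 8*sqrt(15) + 60 + 20*sqrt(17) + 10*sqrt(255).

(-10*sqrt(255) - 20*sqrt(17) - 60 - 8*sqrt(15))/365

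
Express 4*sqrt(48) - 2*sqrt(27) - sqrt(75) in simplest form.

5*sqrt(3)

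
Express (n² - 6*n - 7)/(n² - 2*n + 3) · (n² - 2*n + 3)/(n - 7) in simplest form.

Factor: n² - 6*n - 7 = (n - 7)·(n + 1)
Cancel the common factors (n² - 2*n + 3), (n - 7).

n + 1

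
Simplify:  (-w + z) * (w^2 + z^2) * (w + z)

Telescope via difference of squares: (z+w)(z-w) = -w^2 + z^2, then repeat with the next factor.

-w^4 + z^4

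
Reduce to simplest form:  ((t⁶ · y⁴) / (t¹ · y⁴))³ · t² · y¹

Inside the bracket: t⁵
Raise to the power 3: t^15
Multiply by t² · y¹: add exponents.

t^17*y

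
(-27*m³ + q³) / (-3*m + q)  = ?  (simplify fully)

9*m² + 3*m*q + q²

q^3 - (3*m)^3 = (-3*m + q)(9*m² + 3*m*q + q²).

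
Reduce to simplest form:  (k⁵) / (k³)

Quotient: k²

k²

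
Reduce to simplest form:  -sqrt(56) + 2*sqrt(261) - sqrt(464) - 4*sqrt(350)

sqrt(56) = 2*sqrt(14); 2*sqrt(261) = 6*sqrt(29); sqrt(464) = 4*sqrt(29); 4*sqrt(350) = 20*sqrt(14)

-22*sqrt(14) + 2*sqrt(29)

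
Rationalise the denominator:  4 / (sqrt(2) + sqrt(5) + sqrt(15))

(-6*sqrt(5) - 9*sqrt(2) + 5*sqrt(6) + 4*sqrt(15))/3

Group as (sqrt(2) + sqrt(5)) + sqrt(15); multiply by (sqrt(2) + sqrt(5)) - sqrt(15), then rationalise the remaining surd.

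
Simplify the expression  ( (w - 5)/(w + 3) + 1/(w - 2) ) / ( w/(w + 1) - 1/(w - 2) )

Numerator: (w - 5)/(w + 3) + 1/(w - 2) = (w^2 - 6*w + 13)/(w^2 + w - 6)
Denominator: w/(w + 1) - 1/(w - 2) = (w^2 - 3*w - 1)/(w^2 - w - 2)
Divide: ((w^2 - 6*w + 13)/(w^2 + w - 6)) · ((w^2 - w - 2)/(w^2 - 3*w - 1)) = (w^3 - 5*w^2 + 7*w + 13)/(w^3 - 10*w - 3)

(w^3 - 5*w^2 + 7*w + 13)/(w^3 - 10*w - 3)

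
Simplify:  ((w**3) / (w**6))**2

w**(-6)

Inside the bracket: (w**-3)
Raise to the power 2: (w**-6)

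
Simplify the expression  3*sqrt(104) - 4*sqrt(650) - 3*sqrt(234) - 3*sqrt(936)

-41*sqrt(26)

3*sqrt(104) = 6*sqrt(26); 4*sqrt(650) = 20*sqrt(26); 3*sqrt(234) = 9*sqrt(26); 3*sqrt(936) = 18*sqrt(26)
Combine: (6 - 20 - 9 - 18)·sqrt(26) = -41*sqrt(26)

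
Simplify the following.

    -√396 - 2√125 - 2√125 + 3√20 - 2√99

-12*√11 - 14*√5

√396 = 6*√11; 2√125 = 10*√5; 2√125 = 10*√5; 3√20 = 6*√5; 2√99 = 6*√11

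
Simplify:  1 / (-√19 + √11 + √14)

Group as (√11 + √14) - √19; multiply by (√11 + √14) + √19, then rationalise the remaining surd.

(-3*√19 + 8*√14 + 11*√11 + √2926)/290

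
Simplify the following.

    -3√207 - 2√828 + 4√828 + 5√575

28*√23

3√207 = 9*√23; 2√828 = 12*√23; 4√828 = 24*√23; 5√575 = 25*√23
Combine: (-9 - 12 + 24 + 25)·√23 = 28*√23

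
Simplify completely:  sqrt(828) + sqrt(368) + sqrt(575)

sqrt(828) = 6*sqrt(23); sqrt(368) = 4*sqrt(23); sqrt(575) = 5*sqrt(23)
Combine: (6 + 4 + 5)·sqrt(23) = 15*sqrt(23)

15*sqrt(23)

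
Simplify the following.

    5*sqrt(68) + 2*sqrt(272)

5*sqrt(68) = 10*sqrt(17); 2*sqrt(272) = 8*sqrt(17)
Combine: (10 + 8)·sqrt(17) = 18*sqrt(17)

18*sqrt(17)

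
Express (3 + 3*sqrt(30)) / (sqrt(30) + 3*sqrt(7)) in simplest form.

Multiply numerator and denominator by -3*sqrt(7) + sqrt(30).
Denominator becomes -33; numerator becomes -9*sqrt(210) - 9*sqrt(7) + 3*sqrt(30) + 90.

(-30 - sqrt(30) + 3*sqrt(7) + 3*sqrt(210))/11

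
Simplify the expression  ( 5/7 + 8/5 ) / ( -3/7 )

Numerator: 5/7 + 8/5 = 81/35
Denominator: -3/7 = -3/7
Divide: (81/35) · (-7/3) = -27/5

-27/5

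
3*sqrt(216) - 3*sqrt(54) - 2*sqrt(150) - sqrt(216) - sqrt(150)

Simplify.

3*sqrt(216) = 18*sqrt(6); 3*sqrt(54) = 9*sqrt(6); 2*sqrt(150) = 10*sqrt(6); sqrt(216) = 6*sqrt(6); sqrt(150) = 5*sqrt(6)
Combine: (18 - 9 - 10 - 6 - 5)·sqrt(6) = -12*sqrt(6)

-12*sqrt(6)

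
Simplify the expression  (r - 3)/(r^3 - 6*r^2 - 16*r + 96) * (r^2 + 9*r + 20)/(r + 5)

Factor: r^3 - 6*r^2 - 16*r + 96 = (r - 4)*(r - 6)*(r + 4);  r^2 + 9*r + 20 = (r + 4)*(r + 5)
Cancel the common factors (r + 5), (r + 4).

(r - 3)/(r^2 - 10*r + 24)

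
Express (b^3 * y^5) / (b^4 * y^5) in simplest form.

Quotient: (b^-1)

1/b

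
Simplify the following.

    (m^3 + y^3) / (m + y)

m^2 - m*y + y^2

Factor as (a+b)(a^2-ab+b^2) with a=y, b=m.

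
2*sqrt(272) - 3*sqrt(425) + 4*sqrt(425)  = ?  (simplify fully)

2*sqrt(272) = 8*sqrt(17); 3*sqrt(425) = 15*sqrt(17); 4*sqrt(425) = 20*sqrt(17)
Combine: (8 - 15 + 20)·sqrt(17) = 13*sqrt(17)

13*sqrt(17)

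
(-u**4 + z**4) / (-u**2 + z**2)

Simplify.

-u**4 + z**4 factors as (-u + z)*(u + z)*(u**2 + z**2).

u**2 + z**2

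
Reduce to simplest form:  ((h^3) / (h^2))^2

Inside the bracket: h^1
Raise to the power 2: h^2

h^2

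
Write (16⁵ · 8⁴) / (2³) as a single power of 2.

2^29

16⁵ = 2^20; 8⁴ = 2^12; 2³ = 2^3
Combine exponents: 2^29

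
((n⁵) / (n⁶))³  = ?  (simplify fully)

Inside the bracket: (n^-1)
Raise to the power 3: (n^-3)

n^(-3)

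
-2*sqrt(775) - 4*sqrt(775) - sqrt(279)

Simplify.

-33*sqrt(31)

2*sqrt(775) = 10*sqrt(31); 4*sqrt(775) = 20*sqrt(31); sqrt(279) = 3*sqrt(31)
Combine: (-10 - 20 - 3)·sqrt(31) = -33*sqrt(31)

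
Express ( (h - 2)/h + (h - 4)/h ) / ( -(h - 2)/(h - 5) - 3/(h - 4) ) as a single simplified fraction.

(-2*h³ + 24*h² - 94*h + 120)/(h³ - 3*h² - 7*h)

Numerator: (h - 2)/h + (h - 4)/h = (2*h - 6)/h
Denominator: -(h - 2)/(h - 5) - 3/(h - 4) = (-h² + 3*h + 7)/(h² - 9*h + 20)
Divide: ((2*h - 6)/h) · ((h² - 9*h + 20)/(-h² + 3*h + 7)) = (-2*h³ + 24*h² - 94*h + 120)/(h³ - 3*h² - 7*h)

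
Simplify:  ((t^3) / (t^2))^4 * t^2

t^6

Inside the bracket: t^1
Raise to the power 4: t^4
Multiply by t^2: add exponents.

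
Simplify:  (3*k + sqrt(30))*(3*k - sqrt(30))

9*k**2 - 30

(3*k)**2 - (sqrt(30))**2 = 9*k**2 - 30.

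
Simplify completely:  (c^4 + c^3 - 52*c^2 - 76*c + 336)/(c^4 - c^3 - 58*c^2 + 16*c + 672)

(c - 2)/(c - 4)

Factor: c^4 + c^3 - 52*c^2 - 76*c + 336 = (c - 2)*(c + 6)*(c - 7)*(c + 4);  c^4 - c^3 - 58*c^2 + 16*c + 672 = (c - 7)*(c + 6)*(c + 4)*(c - 4)
Cancel the common factors (c + 4), (c + 6), (c - 7).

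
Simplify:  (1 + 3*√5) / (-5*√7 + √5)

Multiply numerator and denominator by √5 + 5*√7.
Denominator becomes -170; numerator becomes √5 + 5*√7 + 15 + 15*√35.

(-15*√35 - 15 - 5*√7 - √5)/170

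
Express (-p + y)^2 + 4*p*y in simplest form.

(p + y)^2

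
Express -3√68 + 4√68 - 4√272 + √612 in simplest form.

-8*√17

3√68 = 6*√17; 4√68 = 8*√17; 4√272 = 16*√17; √612 = 6*√17
Combine: (-6 + 8 - 16 + 6)·√17 = -8*√17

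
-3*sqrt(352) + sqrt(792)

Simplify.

-6*sqrt(22)

3*sqrt(352) = 12*sqrt(22); sqrt(792) = 6*sqrt(22)
Combine: (-12 + 6)·sqrt(22) = -6*sqrt(22)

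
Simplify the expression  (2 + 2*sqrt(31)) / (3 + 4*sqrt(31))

(2*sqrt(31) + 242)/487

Multiply numerator and denominator by -4*sqrt(31) + 3.
Denominator becomes -487; numerator becomes -242 - 2*sqrt(31).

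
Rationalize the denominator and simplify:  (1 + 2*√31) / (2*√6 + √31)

(-4*√186 - 2*√6 + √31 + 62)/7

Multiply numerator and denominator by -2*√6 + √31.
Denominator becomes 7; numerator becomes -4*√186 - 2*√6 + √31 + 62.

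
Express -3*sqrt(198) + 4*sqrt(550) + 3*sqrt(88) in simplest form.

3*sqrt(198) = 9*sqrt(22); 4*sqrt(550) = 20*sqrt(22); 3*sqrt(88) = 6*sqrt(22)
Combine: (-9 + 20 + 6)·sqrt(22) = 17*sqrt(22)

17*sqrt(22)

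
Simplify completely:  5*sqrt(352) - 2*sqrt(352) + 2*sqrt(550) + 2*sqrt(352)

30*sqrt(22)

5*sqrt(352) = 20*sqrt(22); 2*sqrt(352) = 8*sqrt(22); 2*sqrt(550) = 10*sqrt(22); 2*sqrt(352) = 8*sqrt(22)
Combine: (20 - 8 + 10 + 8)·sqrt(22) = 30*sqrt(22)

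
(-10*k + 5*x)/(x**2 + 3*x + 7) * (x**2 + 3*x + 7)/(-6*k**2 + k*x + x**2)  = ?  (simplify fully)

Factor: -10*k + 5*x = 5*(-2*k + x);  -6*k**2 + k*x + x**2 = (3*k + x)*(-2*k + x)
Cancel the common factors (x**2 + 3*x + 7), (-2*k + x).

5/(3*k + x)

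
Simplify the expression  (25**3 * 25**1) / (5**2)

5**6

25**3 = 5**6; 25**1 = 5**2; 5**2 = 5**2
Combine exponents: 5**6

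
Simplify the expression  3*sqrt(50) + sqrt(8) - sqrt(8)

15*sqrt(2)

3*sqrt(50) = 15*sqrt(2); sqrt(8) = 2*sqrt(2); sqrt(8) = 2*sqrt(2)
Combine: (15 + 2 - 2)·sqrt(2) = 15*sqrt(2)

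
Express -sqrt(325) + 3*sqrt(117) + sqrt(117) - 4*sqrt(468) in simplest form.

sqrt(325) = 5*sqrt(13); 3*sqrt(117) = 9*sqrt(13); sqrt(117) = 3*sqrt(13); 4*sqrt(468) = 24*sqrt(13)
Combine: (-5 + 9 + 3 - 24)·sqrt(13) = -17*sqrt(13)

-17*sqrt(13)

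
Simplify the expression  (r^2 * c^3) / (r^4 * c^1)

Quotient: (r^-2) * c^2

c^2/r^2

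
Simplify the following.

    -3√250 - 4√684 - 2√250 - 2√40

3√250 = 15*√10; 4√684 = 24*√19; 2√250 = 10*√10; 2√40 = 4*√10

-24*√19 - 29*√10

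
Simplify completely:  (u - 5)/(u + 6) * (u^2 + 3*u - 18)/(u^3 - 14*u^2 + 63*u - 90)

1/(u - 6)

Factor: u^2 + 3*u - 18 = (u - 3)*(u + 6);  u^3 - 14*u^2 + 63*u - 90 = (u - 3)*(u - 5)*(u - 6)
Cancel the common factors (u - 5), (u - 3), (u + 6).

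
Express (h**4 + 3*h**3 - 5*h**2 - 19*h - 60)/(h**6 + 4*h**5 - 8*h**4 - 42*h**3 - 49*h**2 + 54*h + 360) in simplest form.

1/(h**2 + h - 6)

Factor: h**4 + 3*h**3 - 5*h**2 - 19*h - 60 = (h - 3)*(h + 4)*(h**2 + 2*h + 5);  h**6 + 4*h**5 - 8*h**4 - 42*h**3 - 49*h**2 + 54*h + 360 = (h + 3)*(h - 2)*(h - 3)*(h**2 + 2*h + 5)*(h + 4)
Cancel the common factors (h**2 + 2*h + 5), (h + 4), (h - 3).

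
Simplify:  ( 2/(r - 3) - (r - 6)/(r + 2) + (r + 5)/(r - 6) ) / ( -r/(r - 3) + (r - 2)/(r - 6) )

Numerator: 2/(r - 3) - (r - 6)/(r + 2) + (r + 5)/(r - 6) = (21*r² - 91*r + 54)/(r³ - 7*r² + 36)
Denominator: -r/(r - 3) + (r - 2)/(r - 6) = (r + 6)/(r² - 9*r + 18)
Divide: ((21*r² - 91*r + 54)/(r³ - 7*r² + 36)) · ((r² - 9*r + 18)/(r + 6)) = (21*r² - 91*r + 54)/(r² + 8*r + 12)

(21*r² - 91*r + 54)/(r² + 8*r + 12)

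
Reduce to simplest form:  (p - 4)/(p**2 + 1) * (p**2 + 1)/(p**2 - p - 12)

Factor: p**2 - p - 12 = (p + 3)*(p - 4)
Cancel the common factors (p**2 + 1), (p - 4).

1/(p + 3)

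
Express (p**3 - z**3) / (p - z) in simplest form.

p**2 + p*z + z**2

Factor as (a-b)(a**2+ab+b**2) with a=p, b=z.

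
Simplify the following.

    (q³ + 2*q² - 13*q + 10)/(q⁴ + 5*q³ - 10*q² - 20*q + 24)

(q + 5)/(q² + 8*q + 12)

Factor: q³ + 2*q² - 13*q + 10 = (q - 1)·(q + 5)·(q - 2);  q⁴ + 5*q³ - 10*q² - 20*q + 24 = (q + 6)·(q - 2)·(q + 2)·(q - 1)
Cancel the common factors (q - 2), (q - 1).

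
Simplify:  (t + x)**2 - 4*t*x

Expand the square and combine the 4*t*x term.

(t - x)**2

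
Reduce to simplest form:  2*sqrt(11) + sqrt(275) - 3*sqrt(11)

2*sqrt(11) = 2*sqrt(11); sqrt(275) = 5*sqrt(11); 3*sqrt(11) = 3*sqrt(11)
Combine: (2 + 5 - 3)·sqrt(11) = 4*sqrt(11)

4*sqrt(11)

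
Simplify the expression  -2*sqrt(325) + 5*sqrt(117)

2*sqrt(325) = 10*sqrt(13); 5*sqrt(117) = 15*sqrt(13)
Combine: (-10 + 15)·sqrt(13) = 5*sqrt(13)

5*sqrt(13)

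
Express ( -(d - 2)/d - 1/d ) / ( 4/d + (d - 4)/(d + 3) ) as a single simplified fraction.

(-d^2 - 2*d + 3)/(d^2 + 12)

Numerator: -(d - 2)/d - 1/d = (-d + 1)/d
Denominator: 4/d + (d - 4)/(d + 3) = (d^2 + 12)/(d^2 + 3*d)
Divide: ((-d + 1)/d) · ((d^2 + 3*d)/(d^2 + 12)) = (-d^2 - 2*d + 3)/(d^2 + 12)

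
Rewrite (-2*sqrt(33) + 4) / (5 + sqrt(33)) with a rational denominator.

(-43 + 7*sqrt(33))/4

Multiply numerator and denominator by -sqrt(33) + 5.
Denominator becomes -8; numerator becomes -14*sqrt(33) + 86.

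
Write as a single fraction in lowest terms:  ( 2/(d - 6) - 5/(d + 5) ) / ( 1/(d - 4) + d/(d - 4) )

Numerator: 2/(d - 6) - 5/(d + 5) = (-3*d + 40)/(d² - d - 30)
Denominator: 1/(d - 4) + d/(d - 4) = (d + 1)/(d - 4)
Divide: ((-3*d + 40)/(d² - d - 30)) · ((d - 4)/(d + 1)) = (-3*d² + 52*d - 160)/(d³ - 31*d - 30)

(-3*d² + 52*d - 160)/(d³ - 31*d - 30)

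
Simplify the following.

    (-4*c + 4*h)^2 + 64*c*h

16*(c + h)^2

Expanding gives 16*c^2 + 32*c*h + 16*h^2, a perfect square.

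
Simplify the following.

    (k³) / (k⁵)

Quotient: (k^-2)

k^(-2)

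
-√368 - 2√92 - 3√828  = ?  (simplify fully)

√368 = 4*√23; 2√92 = 4*√23; 3√828 = 18*√23
Combine: (-4 - 4 - 18)·√23 = -26*√23

-26*√23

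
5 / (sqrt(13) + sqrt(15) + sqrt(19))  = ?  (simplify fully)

(-10*sqrt(3705) + 45*sqrt(19) + 85*sqrt(15) + 105*sqrt(13))/699

Group as (sqrt(15) + sqrt(19)) + sqrt(13); multiply by (sqrt(15) + sqrt(19)) - sqrt(13), then rationalise the remaining surd.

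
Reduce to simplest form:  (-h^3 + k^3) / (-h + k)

Factor as (a-b)(a^2+ab+b^2) with a=k, b=h.

h^2 + h*k + k^2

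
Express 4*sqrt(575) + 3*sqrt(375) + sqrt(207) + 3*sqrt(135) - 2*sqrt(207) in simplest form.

17*sqrt(23) + 24*sqrt(15)

4*sqrt(575) = 20*sqrt(23); 3*sqrt(375) = 15*sqrt(15); sqrt(207) = 3*sqrt(23); 3*sqrt(135) = 9*sqrt(15); 2*sqrt(207) = 6*sqrt(23)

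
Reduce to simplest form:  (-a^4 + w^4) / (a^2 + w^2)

-a^2 + w^2

Factor w^4 - a^4 and cancel (a^2 + w^2).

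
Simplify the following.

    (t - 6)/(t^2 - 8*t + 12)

Factor: t^2 - 8*t + 12 = (t - 2)*(t - 6)
Cancel the common factor (t - 6).

1/(t - 2)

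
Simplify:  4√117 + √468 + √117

21*√13

4√117 = 12*√13; √468 = 6*√13; √117 = 3*√13
Combine: (12 + 6 + 3)·√13 = 21*√13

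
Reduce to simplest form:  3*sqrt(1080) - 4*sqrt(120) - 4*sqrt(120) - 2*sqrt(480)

3*sqrt(1080) = 18*sqrt(30); 4*sqrt(120) = 8*sqrt(30); 4*sqrt(120) = 8*sqrt(30); 2*sqrt(480) = 8*sqrt(30)
Combine: (18 - 8 - 8 - 8)·sqrt(30) = -6*sqrt(30)

-6*sqrt(30)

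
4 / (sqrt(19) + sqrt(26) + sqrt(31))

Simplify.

Group as (sqrt(19) + sqrt(26)) + sqrt(31); multiply by (sqrt(19) + sqrt(26)) - sqrt(31), then rationalise the remaining surd.

(-2*sqrt(15314) + 14*sqrt(31) + 24*sqrt(26) + 38*sqrt(19))/445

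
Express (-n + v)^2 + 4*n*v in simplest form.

(n + v)^2

Expand the square and combine the 4*n*v term.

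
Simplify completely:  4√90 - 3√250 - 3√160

-15*√10

4√90 = 12*√10; 3√250 = 15*√10; 3√160 = 12*√10
Combine: (12 - 15 - 12)·√10 = -15*√10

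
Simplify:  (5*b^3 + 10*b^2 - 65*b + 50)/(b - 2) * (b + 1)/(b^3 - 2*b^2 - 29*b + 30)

(5*b + 5)/(b - 6)

Factor: 5*b^3 + 10*b^2 - 65*b + 50 = 5*(b - 2)*(b + 5)*(b - 1);  b^3 - 2*b^2 - 29*b + 30 = (b - 1)*(b + 5)*(b - 6)
Cancel the common factors (b - 2), (b - 1), (b + 5).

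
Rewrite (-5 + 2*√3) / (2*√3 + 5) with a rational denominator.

(-37 + 20*√3)/13

Multiply numerator and denominator by -2*√3 + 5.
Denominator becomes 13; numerator becomes -37 + 20*√3.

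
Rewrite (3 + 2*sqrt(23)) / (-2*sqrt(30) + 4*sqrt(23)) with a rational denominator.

(3*sqrt(30) + 6*sqrt(23) + 2*sqrt(690) + 92)/124

Multiply numerator and denominator by 2*sqrt(30) + 4*sqrt(23).
Denominator becomes 248; numerator becomes 6*sqrt(30) + 12*sqrt(23) + 4*sqrt(690) + 184.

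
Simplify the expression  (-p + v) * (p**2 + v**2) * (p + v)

-p**4 + v**4

(v+p)(v-p) = -p**2 + v**2; continue pairing.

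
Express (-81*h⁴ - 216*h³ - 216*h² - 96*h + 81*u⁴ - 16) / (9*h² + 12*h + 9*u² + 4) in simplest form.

-9*h² - 12*h + 9*u² - 4

Difference of fourth powers: factor out (9*u² + (3*h + 2)²).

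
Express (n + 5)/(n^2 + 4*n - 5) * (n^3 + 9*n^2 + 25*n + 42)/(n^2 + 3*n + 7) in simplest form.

Factor: n^2 + 4*n - 5 = (n + 5)*(n - 1);  n^3 + 9*n^2 + 25*n + 42 = (n^2 + 3*n + 7)*(n + 6)
Cancel the common factors (n^2 + 3*n + 7), (n + 5).

(n + 6)/(n - 1)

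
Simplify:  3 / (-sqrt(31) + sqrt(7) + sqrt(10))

(7*sqrt(31) + 14*sqrt(10) + 17*sqrt(7) + sqrt(2170))/14

Group as (sqrt(7) + sqrt(10)) - sqrt(31); multiply by (sqrt(7) + sqrt(10)) + sqrt(31), then rationalise the remaining surd.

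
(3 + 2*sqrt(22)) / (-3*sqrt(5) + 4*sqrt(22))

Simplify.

(9*sqrt(5) + 12*sqrt(22) + 6*sqrt(110) + 176)/307

Multiply numerator and denominator by 3*sqrt(5) + 4*sqrt(22).
Denominator becomes 307; numerator becomes 9*sqrt(5) + 12*sqrt(22) + 6*sqrt(110) + 176.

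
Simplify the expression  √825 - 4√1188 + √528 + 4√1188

√825 = 5*√33; 4√1188 = 24*√33; √528 = 4*√33; 4√1188 = 24*√33
Combine: (5 - 24 + 4 + 24)·√33 = 9*√33

9*√33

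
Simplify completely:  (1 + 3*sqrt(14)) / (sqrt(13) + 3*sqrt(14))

Multiply numerator and denominator by -sqrt(13) + 3*sqrt(14).
Denominator becomes 113; numerator becomes -3*sqrt(182) - sqrt(13) + 3*sqrt(14) + 126.

(-3*sqrt(182) - sqrt(13) + 3*sqrt(14) + 126)/113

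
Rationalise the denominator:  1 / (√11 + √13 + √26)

(-13*√22 - √26 + 12*√13 + 14*√11)/284

Group as (√11 + √26) + √13; multiply by (√11 + √26) - √13, then rationalise the remaining surd.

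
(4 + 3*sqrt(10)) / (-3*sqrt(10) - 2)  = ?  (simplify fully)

(-41 - 3*sqrt(10))/43

Multiply numerator and denominator by -2 + 3*sqrt(10).
Denominator becomes -86; numerator becomes 6*sqrt(10) + 82.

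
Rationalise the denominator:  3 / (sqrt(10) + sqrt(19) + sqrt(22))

(-4*sqrt(1045) + 7*sqrt(22) + 13*sqrt(19) + 31*sqrt(10))/237

Group as (sqrt(10) + sqrt(19)) + sqrt(22); multiply by (sqrt(10) + sqrt(19)) - sqrt(22), then rationalise the remaining surd.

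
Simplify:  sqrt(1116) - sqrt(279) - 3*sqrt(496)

sqrt(1116) = 6*sqrt(31); sqrt(279) = 3*sqrt(31); 3*sqrt(496) = 12*sqrt(31)
Combine: (6 - 3 - 12)·sqrt(31) = -9*sqrt(31)

-9*sqrt(31)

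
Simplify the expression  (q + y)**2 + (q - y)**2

Write as f(q,y) + f(q,-y) and expand.

2*q**2 + 2*y**2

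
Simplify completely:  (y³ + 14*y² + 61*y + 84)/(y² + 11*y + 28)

y + 3

Factor: y³ + 14*y² + 61*y + 84 = (y + 4)·(y + 7)·(y + 3);  y² + 11*y + 28 = (y + 7)·(y + 4)
Cancel the common factors (y + 4), (y + 7).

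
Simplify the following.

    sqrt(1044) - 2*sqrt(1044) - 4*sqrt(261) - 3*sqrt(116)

-24*sqrt(29)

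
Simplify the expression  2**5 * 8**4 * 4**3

2**5 = 2**5; 8**4 = 2**12; 4**3 = 2**6
Combine exponents: 2**23

2**23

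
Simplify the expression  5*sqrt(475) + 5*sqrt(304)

45*sqrt(19)

5*sqrt(475) = 25*sqrt(19); 5*sqrt(304) = 20*sqrt(19)
Combine: (25 + 20)·sqrt(19) = 45*sqrt(19)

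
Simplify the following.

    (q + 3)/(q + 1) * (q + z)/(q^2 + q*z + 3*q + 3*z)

Factor: q^2 + q*z + 3*q + 3*z = (q + z)*(q + 3)
Cancel the common factors (q + z), (q + 3).

1/(q + 1)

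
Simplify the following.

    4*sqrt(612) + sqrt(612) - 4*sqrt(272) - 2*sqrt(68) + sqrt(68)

12*sqrt(17)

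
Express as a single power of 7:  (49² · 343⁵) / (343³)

7^10

49² = 7^4; 343⁵ = 7^15; 343³ = 7^9
Combine exponents: 7^10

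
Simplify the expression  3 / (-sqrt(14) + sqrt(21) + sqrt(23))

(-15*sqrt(14) + 6*sqrt(23) + 8*sqrt(21) + 7*sqrt(138))/172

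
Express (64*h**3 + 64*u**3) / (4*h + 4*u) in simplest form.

16*h**2 - 16*h*u + 16*u**2

Factor as (a+b)(a**2-ab+b**2) with a=(4*h), b=(4*u).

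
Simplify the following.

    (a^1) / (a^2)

1/a

Quotient: (a^-1)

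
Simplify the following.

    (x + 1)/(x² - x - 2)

1/(x - 2)

Factor: x² - x - 2 = (x - 2)·(x + 1)
Cancel the common factor (x + 1).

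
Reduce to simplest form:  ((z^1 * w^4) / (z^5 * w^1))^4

Inside the bracket: (z^-4) * w^3
Raise to the power 4: (z^-16) * w^12

w^12/z^16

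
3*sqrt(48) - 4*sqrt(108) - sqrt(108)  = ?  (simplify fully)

-18*sqrt(3)

3*sqrt(48) = 12*sqrt(3); 4*sqrt(108) = 24*sqrt(3); sqrt(108) = 6*sqrt(3)
Combine: (12 - 24 - 6)·sqrt(3) = -18*sqrt(3)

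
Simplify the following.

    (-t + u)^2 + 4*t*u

After expansion: t^2 + 2*t*u + u^2 — a perfect-square trinomial.

(t + u)^2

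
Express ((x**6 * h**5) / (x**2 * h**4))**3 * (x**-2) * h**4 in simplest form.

Inside the bracket: x**4 * h**1
Raise to the power 3: x**12 * h**3
Multiply by (x**-2) * h**4: add exponents.

h**7*x**10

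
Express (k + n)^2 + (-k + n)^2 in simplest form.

2*k^2 + 2*n^2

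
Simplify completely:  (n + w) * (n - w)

n^2 - w^2

Pair the conjugate factors: (n+w)(n-w) = n^2 - w^2.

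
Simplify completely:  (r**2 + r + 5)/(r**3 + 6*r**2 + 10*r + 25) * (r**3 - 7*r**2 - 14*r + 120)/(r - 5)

Factor: r**3 + 6*r**2 + 10*r + 25 = (r**2 + r + 5)*(r + 5);  r**3 - 7*r**2 - 14*r + 120 = (r + 4)*(r - 5)*(r - 6)
Cancel the common factors (r**2 + r + 5), (r - 5).

(r**2 - 2*r - 24)/(r + 5)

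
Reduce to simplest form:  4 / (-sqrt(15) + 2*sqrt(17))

(4*sqrt(15) + 8*sqrt(17))/53

Multiply numerator and denominator by sqrt(15) + 2*sqrt(17).
Denominator becomes 53; numerator becomes 4*sqrt(15) + 8*sqrt(17).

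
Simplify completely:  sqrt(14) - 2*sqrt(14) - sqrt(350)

sqrt(14) = sqrt(14); 2*sqrt(14) = 2*sqrt(14); sqrt(350) = 5*sqrt(14)
Combine: (1 - 2 - 5)·sqrt(14) = -6*sqrt(14)

-6*sqrt(14)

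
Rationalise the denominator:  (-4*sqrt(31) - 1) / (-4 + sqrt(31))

Multiply numerator and denominator by -sqrt(31) - 4.
Denominator becomes -15; numerator becomes 17*sqrt(31) + 128.

(-128 - 17*sqrt(31))/15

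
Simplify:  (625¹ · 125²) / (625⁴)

5^(-6)

625¹ = 5^4; 125² = 5^6; 625⁴ = 5^16
Combine exponents: 5^(-6)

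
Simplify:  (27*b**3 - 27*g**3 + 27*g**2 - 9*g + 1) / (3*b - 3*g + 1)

9*b**2 + 9*b*g - 3*b + 9*g**2 - 6*g + 1

Factor as (a-b)(a**2+ab+b**2) with a=(3*b), b=(3*g - 1).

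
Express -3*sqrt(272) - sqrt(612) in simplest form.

3*sqrt(272) = 12*sqrt(17); sqrt(612) = 6*sqrt(17)
Combine: (-12 - 6)·sqrt(17) = -18*sqrt(17)

-18*sqrt(17)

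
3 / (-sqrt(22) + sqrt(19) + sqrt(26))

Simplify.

Group as (sqrt(19) + sqrt(26)) - sqrt(22); multiply by (sqrt(19) + sqrt(26)) + sqrt(22), then rationalise the remaining surd.

(-69*sqrt(22) + 45*sqrt(26) + 87*sqrt(19) + 12*sqrt(2717))/1447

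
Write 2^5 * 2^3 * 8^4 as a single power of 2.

2^5 = 2^5; 2^3 = 2^3; 8^4 = 2^12
Combine exponents: 2^20

2^20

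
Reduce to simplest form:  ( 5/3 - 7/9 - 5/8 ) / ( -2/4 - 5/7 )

Numerator: 5/3 - 7/9 - 5/8 = 19/72
Denominator: -2/4 - 5/7 = -17/14
Divide: (19/72) · (-14/17) = -133/612

-133/612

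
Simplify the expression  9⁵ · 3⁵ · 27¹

9⁵ = 3^10; 3⁵ = 3^5; 27¹ = 3^3
Combine exponents: 3^18

3^18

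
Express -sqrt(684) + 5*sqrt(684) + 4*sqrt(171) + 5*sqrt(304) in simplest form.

56*sqrt(19)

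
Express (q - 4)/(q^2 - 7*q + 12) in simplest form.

1/(q - 3)

Factor: q^2 - 7*q + 12 = (q - 4)*(q - 3)
Cancel the common factor (q - 4).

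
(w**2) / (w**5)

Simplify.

Quotient: (w**-3)

w**(-3)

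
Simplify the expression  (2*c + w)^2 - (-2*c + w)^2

8*c*w

Only the odd-power cross terms survive.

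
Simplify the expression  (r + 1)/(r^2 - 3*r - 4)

Factor: r^2 - 3*r - 4 = (r - 4)*(r + 1)
Cancel the common factor (r + 1).

1/(r - 4)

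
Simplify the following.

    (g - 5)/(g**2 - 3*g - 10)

1/(g + 2)

Factor: g**2 - 3*g - 10 = (g - 5)*(g + 2)
Cancel the common factor (g - 5).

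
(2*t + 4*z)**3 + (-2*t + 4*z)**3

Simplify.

Binomially expand both and collect terms in (4*z), (2*t).

96*t**2*z + 128*z**3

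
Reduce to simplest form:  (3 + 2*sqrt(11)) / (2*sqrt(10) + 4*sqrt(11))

Multiply numerator and denominator by -2*sqrt(10) + 4*sqrt(11).
Denominator becomes 136; numerator becomes -4*sqrt(110) - 6*sqrt(10) + 12*sqrt(11) + 88.

(-2*sqrt(110) - 3*sqrt(10) + 6*sqrt(11) + 44)/68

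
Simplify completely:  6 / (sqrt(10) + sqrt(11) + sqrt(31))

Group as (sqrt(11) + sqrt(31)) + sqrt(10); multiply by (sqrt(11) + sqrt(31)) - sqrt(10), then rationalise the remaining surd.

(-3*sqrt(3410) - 15*sqrt(31) + 45*sqrt(11) + 48*sqrt(10))/85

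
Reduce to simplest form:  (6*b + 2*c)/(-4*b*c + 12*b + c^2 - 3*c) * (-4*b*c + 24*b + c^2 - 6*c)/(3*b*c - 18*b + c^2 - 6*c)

2/(c - 3)

Factor: 6*b + 2*c = 2*(3*b + c);  -4*b*c + 12*b + c^2 - 3*c = (-4*b + c)*(c - 3);  -4*b*c + 24*b + c^2 - 6*c = (c - 6)*(-4*b + c);  3*b*c - 18*b + c^2 - 6*c = (3*b + c)*(c - 6)
Cancel the common factors (3*b + c), (c - 6), (-4*b + c).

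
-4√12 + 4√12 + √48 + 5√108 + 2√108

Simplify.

46*√3

4√12 = 8*√3; 4√12 = 8*√3; √48 = 4*√3; 5√108 = 30*√3; 2√108 = 12*√3
Combine: (-8 + 8 + 4 + 30 + 12)·√3 = 46*√3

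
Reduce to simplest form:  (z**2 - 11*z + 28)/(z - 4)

Factor: z**2 - 11*z + 28 = (z - 4)*(z - 7)
Cancel the common factor (z - 4).

z - 7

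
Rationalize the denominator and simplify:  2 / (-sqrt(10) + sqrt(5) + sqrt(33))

Group as (sqrt(5) + sqrt(33)) - sqrt(10); multiply by (sqrt(5) + sqrt(33)) + sqrt(10), then rationalise the remaining surd.

(-19*sqrt(5) - 5*sqrt(66) + 14*sqrt(10) + 9*sqrt(33))/31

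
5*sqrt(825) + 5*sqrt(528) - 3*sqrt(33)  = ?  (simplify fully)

5*sqrt(825) = 25*sqrt(33); 5*sqrt(528) = 20*sqrt(33); 3*sqrt(33) = 3*sqrt(33)
Combine: (25 + 20 - 3)·sqrt(33) = 42*sqrt(33)

42*sqrt(33)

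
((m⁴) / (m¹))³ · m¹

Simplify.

m^10

Inside the bracket: m³
Raise to the power 3: m⁹
Multiply by m¹: add exponents.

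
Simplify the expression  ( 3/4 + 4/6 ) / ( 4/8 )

Numerator: 3/4 + 4/6 = 17/12
Denominator: 4/8 = 1/2
Divide: (17/12) · (2) = 17/6

17/6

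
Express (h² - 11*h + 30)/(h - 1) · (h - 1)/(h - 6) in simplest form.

Factor: h² - 11*h + 30 = (h - 5)·(h - 6)
Cancel the common factors (h - 6), (h - 1).

h - 5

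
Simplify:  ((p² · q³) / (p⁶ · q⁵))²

1/(p⁸*q⁴)

Inside the bracket: (p^-4) · (q^-2)
Raise to the power 2: (p^-8) · (q^-4)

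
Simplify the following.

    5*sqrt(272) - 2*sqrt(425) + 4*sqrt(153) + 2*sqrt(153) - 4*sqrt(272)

5*sqrt(272) = 20*sqrt(17); 2*sqrt(425) = 10*sqrt(17); 4*sqrt(153) = 12*sqrt(17); 2*sqrt(153) = 6*sqrt(17); 4*sqrt(272) = 16*sqrt(17)
Combine: (20 - 10 + 12 + 6 - 16)·sqrt(17) = 12*sqrt(17)

12*sqrt(17)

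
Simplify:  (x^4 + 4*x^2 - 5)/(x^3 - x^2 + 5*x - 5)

Factor: x^4 + 4*x^2 - 5 = (x - 1)*(x^2 + 5)*(x + 1);  x^3 - x^2 + 5*x - 5 = (x - 1)*(x^2 + 5)
Cancel the common factors (x^2 + 5), (x - 1).

x + 1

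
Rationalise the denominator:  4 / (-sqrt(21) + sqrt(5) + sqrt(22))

Group as (sqrt(5) + sqrt(22)) - sqrt(21); multiply by (sqrt(5) + sqrt(22)) + sqrt(21), then rationalise the remaining surd.

(-6*sqrt(21) + 4*sqrt(22) + 38*sqrt(5) + 2*sqrt(2310))/101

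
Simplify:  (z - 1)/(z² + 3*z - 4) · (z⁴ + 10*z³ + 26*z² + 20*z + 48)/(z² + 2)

z + 6

Factor: z² + 3*z - 4 = (z + 4)·(z - 1);  z⁴ + 10*z³ + 26*z² + 20*z + 48 = (z² + 2)·(z + 6)·(z + 4)
Cancel the common factors (z² + 2), (z - 1), (z + 4).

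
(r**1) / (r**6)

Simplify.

r**(-5)

Quotient: (r**-5)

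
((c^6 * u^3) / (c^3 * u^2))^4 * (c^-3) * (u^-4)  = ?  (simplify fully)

c^9

Inside the bracket: c^3 * u^1
Raise to the power 4: c^12 * u^4
Multiply by (c^-3) * (u^-4): add exponents.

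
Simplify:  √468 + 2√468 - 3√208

√468 = 6*√13; 2√468 = 12*√13; 3√208 = 12*√13
Combine: (6 + 12 - 12)·√13 = 6*√13

6*√13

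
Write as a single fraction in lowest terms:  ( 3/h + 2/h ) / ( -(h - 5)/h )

Numerator: 3/h + 2/h = 5/h
Denominator: -(h - 5)/h = (-h + 5)/h
Divide: (5/h) · (h/(-h + 5)) = -5/(h - 5)

-5/(h - 5)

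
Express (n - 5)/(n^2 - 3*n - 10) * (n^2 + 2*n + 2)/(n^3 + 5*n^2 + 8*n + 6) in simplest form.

1/(n^2 + 5*n + 6)

Factor: n^2 - 3*n - 10 = (n - 5)*(n + 2);  n^3 + 5*n^2 + 8*n + 6 = (n + 3)*(n^2 + 2*n + 2)
Cancel the common factors (n^2 + 2*n + 2), (n - 5).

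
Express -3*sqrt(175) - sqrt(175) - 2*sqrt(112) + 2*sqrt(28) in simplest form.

3*sqrt(175) = 15*sqrt(7); sqrt(175) = 5*sqrt(7); 2*sqrt(112) = 8*sqrt(7); 2*sqrt(28) = 4*sqrt(7)
Combine: (-15 - 5 - 8 + 4)·sqrt(7) = -24*sqrt(7)

-24*sqrt(7)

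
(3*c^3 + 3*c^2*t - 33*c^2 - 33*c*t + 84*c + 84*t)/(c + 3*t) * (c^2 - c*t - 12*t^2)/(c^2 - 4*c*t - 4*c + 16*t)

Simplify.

Factor: 3*c^3 + 3*c^2*t - 33*c^2 - 33*c*t + 84*c + 84*t = 3*(c - 7)*(c - 4)*(c + t);  c^2 - c*t - 12*t^2 = (c - 4*t)*(c + 3*t);  c^2 - 4*c*t - 4*c + 16*t = (c - 4)*(c - 4*t)
Cancel the common factors (c - 4), (c - 4*t), (c + 3*t).

3*c^2 + 3*c*t - 21*c - 21*t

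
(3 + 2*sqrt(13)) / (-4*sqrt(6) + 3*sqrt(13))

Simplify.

Multiply numerator and denominator by 4*sqrt(6) + 3*sqrt(13).
Denominator becomes 21; numerator becomes 12*sqrt(6) + 9*sqrt(13) + 8*sqrt(78) + 78.

(12*sqrt(6) + 9*sqrt(13) + 8*sqrt(78) + 78)/21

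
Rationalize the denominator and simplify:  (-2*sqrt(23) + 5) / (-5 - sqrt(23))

Multiply numerator and denominator by -5 + sqrt(23).
Denominator becomes 2; numerator becomes -71 + 15*sqrt(23).

(-71 + 15*sqrt(23))/2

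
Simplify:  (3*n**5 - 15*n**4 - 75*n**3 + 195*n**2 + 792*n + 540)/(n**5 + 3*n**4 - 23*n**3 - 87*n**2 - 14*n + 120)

(3*n**2 - 15*n - 18)/(n**2 + 3*n - 4)

Factor: 3*n**5 - 15*n**4 - 75*n**3 + 195*n**2 + 792*n + 540 = 3*(n + 1)*(n - 5)*(n + 3)*(n - 6)*(n + 2);  n**5 + 3*n**4 - 23*n**3 - 87*n**2 - 14*n + 120 = (n - 5)*(n + 4)*(n + 3)*(n - 1)*(n + 2)
Cancel the common factors (n + 3), (n + 2), (n - 5).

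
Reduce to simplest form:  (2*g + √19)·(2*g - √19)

(2*g)^2 - (√19)^2 = 4*g² - 19.

4*g² - 19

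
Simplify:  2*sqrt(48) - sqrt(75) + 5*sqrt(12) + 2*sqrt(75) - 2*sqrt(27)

17*sqrt(3)

2*sqrt(48) = 8*sqrt(3); sqrt(75) = 5*sqrt(3); 5*sqrt(12) = 10*sqrt(3); 2*sqrt(75) = 10*sqrt(3); 2*sqrt(27) = 6*sqrt(3)
Combine: (8 - 5 + 10 + 10 - 6)·sqrt(3) = 17*sqrt(3)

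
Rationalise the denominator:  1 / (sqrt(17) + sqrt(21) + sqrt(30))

(-3*sqrt(1190) + 4*sqrt(30) + 13*sqrt(21) + 17*sqrt(17))/682

Group as (sqrt(17) + sqrt(21)) + sqrt(30); multiply by (sqrt(17) + sqrt(21)) - sqrt(30), then rationalise the remaining surd.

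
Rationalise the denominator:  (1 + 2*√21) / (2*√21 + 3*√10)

Multiply numerator and denominator by -3*√10 + 2*√21.
Denominator becomes -6; numerator becomes -6*√210 - 3*√10 + 2*√21 + 84.

(-84 - 2*√21 + 3*√10 + 6*√210)/6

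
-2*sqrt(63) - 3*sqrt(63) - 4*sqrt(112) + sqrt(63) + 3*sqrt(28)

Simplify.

2*sqrt(63) = 6*sqrt(7); 3*sqrt(63) = 9*sqrt(7); 4*sqrt(112) = 16*sqrt(7); sqrt(63) = 3*sqrt(7); 3*sqrt(28) = 6*sqrt(7)

-22*sqrt(7)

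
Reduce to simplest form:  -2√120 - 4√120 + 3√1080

2√120 = 4*√30; 4√120 = 8*√30; 3√1080 = 18*√30
Combine: (-4 - 8 + 18)·√30 = 6*√30

6*√30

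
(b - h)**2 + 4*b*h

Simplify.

(b + h)**2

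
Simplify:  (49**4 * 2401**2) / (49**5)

49**4 = 7**8; 2401**2 = 7**8; 49**5 = 7**10
Combine exponents: 7**6

7**6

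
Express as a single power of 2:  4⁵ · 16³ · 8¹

2^25

4⁵ = 2^10; 16³ = 2^12; 8¹ = 2^3
Combine exponents: 2^25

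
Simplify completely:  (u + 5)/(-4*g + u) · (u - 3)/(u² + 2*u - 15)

1/(-4*g + u)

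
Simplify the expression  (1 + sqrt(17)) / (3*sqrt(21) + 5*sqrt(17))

(-3*sqrt(357) - 3*sqrt(21) + 5*sqrt(17) + 85)/236

Multiply numerator and denominator by -3*sqrt(21) + 5*sqrt(17).
Denominator becomes 236; numerator becomes -3*sqrt(357) - 3*sqrt(21) + 5*sqrt(17) + 85.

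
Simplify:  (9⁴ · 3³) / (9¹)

9⁴ = 3^8; 3³ = 3^3; 9¹ = 3^2
Combine exponents: 3^9

3^9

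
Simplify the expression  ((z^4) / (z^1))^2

Inside the bracket: z^3
Raise to the power 2: z^6

z^6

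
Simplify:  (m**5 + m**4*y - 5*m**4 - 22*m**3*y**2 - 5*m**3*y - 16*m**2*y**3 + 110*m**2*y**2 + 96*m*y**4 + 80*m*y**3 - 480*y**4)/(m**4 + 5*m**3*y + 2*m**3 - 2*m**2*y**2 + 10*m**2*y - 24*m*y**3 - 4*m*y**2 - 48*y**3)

Factor: m**5 + m**4*y - 5*m**4 - 22*m**3*y**2 - 5*m**3*y - 16*m**2*y**3 + 110*m**2*y**2 + 96*m*y**4 + 80*m*y**3 - 480*y**4 = (m - 2*y)*(m - 4*y)*(m + 4*y)*(m - 5)*(m + 3*y);  m**4 + 5*m**3*y + 2*m**3 - 2*m**2*y**2 + 10*m**2*y - 24*m*y**3 - 4*m*y**2 - 48*y**3 = (m + 4*y)*(m + 2)*(m + 3*y)*(m - 2*y)
Cancel the common factors (m + 3*y), (m - 2*y), (m + 4*y).

(m**2 - 4*m*y - 5*m + 20*y)/(m + 2)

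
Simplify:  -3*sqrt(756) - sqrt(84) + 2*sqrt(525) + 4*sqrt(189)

2*sqrt(21)

3*sqrt(756) = 18*sqrt(21); sqrt(84) = 2*sqrt(21); 2*sqrt(525) = 10*sqrt(21); 4*sqrt(189) = 12*sqrt(21)
Combine: (-18 - 2 + 10 + 12)·sqrt(21) = 2*sqrt(21)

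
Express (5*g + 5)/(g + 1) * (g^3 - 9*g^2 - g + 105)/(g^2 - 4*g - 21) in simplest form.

5*g - 25

Factor: 5*g + 5 = 5*(g + 1);  g^3 - 9*g^2 - g + 105 = (g - 7)*(g - 5)*(g + 3);  g^2 - 4*g - 21 = (g - 7)*(g + 3)
Cancel the common factors (g + 1), (g + 3), (g - 7).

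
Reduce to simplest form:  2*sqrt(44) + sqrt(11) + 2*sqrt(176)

2*sqrt(44) = 4*sqrt(11); sqrt(11) = sqrt(11); 2*sqrt(176) = 8*sqrt(11)
Combine: (4 + 1 + 8)·sqrt(11) = 13*sqrt(11)

13*sqrt(11)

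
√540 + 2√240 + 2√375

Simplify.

24*√15

√540 = 6*√15; 2√240 = 8*√15; 2√375 = 10*√15
Combine: (6 + 8 + 10)·√15 = 24*√15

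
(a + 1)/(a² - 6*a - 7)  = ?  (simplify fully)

1/(a - 7)

Factor: a² - 6*a - 7 = (a - 7)·(a + 1)
Cancel the common factor (a + 1).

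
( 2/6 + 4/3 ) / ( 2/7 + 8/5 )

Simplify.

Numerator: 2/6 + 4/3 = 5/3
Denominator: 2/7 + 8/5 = 66/35
Divide: (5/3) · (35/66) = 175/198

175/198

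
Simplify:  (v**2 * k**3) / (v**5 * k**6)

1/(k**3*v**3)

Quotient: (v**-3) * (k**-3)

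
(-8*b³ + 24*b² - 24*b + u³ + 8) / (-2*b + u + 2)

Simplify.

u^3 - (2*b - 2)^3 = (-2*b + u + 2)(4*b² + 2*b*u - 8*b + u² - 2*u + 4).

4*b² + 2*b*u - 8*b + u² - 2*u + 4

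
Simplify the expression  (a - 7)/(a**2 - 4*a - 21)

1/(a + 3)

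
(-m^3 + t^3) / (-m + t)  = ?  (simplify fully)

Apply the difference-of-cubes factorisation and cancel (-m + t).

m^2 + m*t + t^2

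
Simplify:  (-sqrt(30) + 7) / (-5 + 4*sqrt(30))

Multiply numerator and denominator by -4*sqrt(30) - 5.
Denominator becomes -455; numerator becomes -23*sqrt(30) + 85.

(-85 + 23*sqrt(30))/455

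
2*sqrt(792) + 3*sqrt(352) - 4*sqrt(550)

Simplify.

4*sqrt(22)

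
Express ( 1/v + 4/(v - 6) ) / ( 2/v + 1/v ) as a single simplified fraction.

(5*v - 6)/(3*v - 18)

Numerator: 1/v + 4/(v - 6) = (5*v - 6)/(v**2 - 6*v)
Denominator: 2/v + 1/v = 3/v
Divide: ((5*v - 6)/(v**2 - 6*v)) · (v/3) = (5*v - 6)/(3*v - 18)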